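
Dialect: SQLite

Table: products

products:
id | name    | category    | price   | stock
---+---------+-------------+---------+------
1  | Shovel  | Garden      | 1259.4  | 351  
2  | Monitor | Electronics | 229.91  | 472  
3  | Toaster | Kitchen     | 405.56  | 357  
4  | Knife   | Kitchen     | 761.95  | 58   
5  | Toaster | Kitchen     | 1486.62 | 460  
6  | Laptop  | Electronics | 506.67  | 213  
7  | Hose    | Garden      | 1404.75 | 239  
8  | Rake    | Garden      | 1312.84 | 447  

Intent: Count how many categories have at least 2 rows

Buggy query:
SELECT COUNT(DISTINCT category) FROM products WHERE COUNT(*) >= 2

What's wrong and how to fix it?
Bug: COUNT(*) cannot appear in WHERE; the per-group count doesn't exist yet

Fix: Use a subquery that GROUPs and filters with HAVING, then count its rows

Corrected query:
SELECT COUNT(*) FROM (SELECT category FROM products GROUP BY category HAVING COUNT(*) >= 2)

Result:
COUNT(*)
--------
3       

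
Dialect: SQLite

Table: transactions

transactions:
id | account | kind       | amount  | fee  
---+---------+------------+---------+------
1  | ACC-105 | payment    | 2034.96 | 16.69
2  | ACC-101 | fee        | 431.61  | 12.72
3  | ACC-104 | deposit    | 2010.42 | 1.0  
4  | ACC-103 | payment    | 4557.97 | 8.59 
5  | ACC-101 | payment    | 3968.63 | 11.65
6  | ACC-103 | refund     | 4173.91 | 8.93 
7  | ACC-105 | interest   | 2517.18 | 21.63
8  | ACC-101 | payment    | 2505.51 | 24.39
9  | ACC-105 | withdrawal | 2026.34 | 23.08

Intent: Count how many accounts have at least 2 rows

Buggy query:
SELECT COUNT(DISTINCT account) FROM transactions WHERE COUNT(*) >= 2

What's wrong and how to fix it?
Bug: COUNT(*) cannot appear in WHERE; the per-group count doesn't exist yet

Fix: Group first with HAVING COUNT(*) >= 2, then COUNT the resulting groups

Corrected query:
SELECT COUNT(*) FROM (SELECT account FROM transactions GROUP BY account HAVING COUNT(*) >= 2)

Result:
COUNT(*)
--------
3       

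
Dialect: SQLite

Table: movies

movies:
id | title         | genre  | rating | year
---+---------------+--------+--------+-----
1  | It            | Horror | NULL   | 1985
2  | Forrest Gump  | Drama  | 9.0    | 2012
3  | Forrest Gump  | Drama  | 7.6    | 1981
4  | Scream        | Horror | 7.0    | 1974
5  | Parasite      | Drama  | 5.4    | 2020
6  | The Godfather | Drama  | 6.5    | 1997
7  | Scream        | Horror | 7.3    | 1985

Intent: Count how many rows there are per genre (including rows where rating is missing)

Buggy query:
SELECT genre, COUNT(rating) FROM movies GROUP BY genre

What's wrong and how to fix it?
Bug: COUNT(column) counts non-NULL values only; rows with NULL rating aren't counted

Fix: Replace COUNT(rating) with COUNT(*)

Corrected query:
SELECT genre, COUNT(*) FROM movies GROUP BY genre

Result:
genre  | COUNT(*)
-------+---------
Drama  | 4       
Horror | 3       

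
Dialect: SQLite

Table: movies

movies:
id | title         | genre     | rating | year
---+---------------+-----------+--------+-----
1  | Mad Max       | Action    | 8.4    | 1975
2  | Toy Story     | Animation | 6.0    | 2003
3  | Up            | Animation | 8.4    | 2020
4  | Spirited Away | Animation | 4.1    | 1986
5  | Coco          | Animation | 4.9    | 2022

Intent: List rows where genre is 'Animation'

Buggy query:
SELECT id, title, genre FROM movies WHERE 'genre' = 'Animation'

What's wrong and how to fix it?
Bug: Single quotes denote string literals in SQL; the column name is being compared as a constant string

Fix: Reference the column as genre without single quotes

Corrected query:
SELECT id, title, genre FROM movies WHERE genre = 'Animation'

Result:
id | title         | genre    
---+---------------+----------
2  | Toy Story     | Animation
3  | Up            | Animation
4  | Spirited Away | Animation
5  | Coco          | Animation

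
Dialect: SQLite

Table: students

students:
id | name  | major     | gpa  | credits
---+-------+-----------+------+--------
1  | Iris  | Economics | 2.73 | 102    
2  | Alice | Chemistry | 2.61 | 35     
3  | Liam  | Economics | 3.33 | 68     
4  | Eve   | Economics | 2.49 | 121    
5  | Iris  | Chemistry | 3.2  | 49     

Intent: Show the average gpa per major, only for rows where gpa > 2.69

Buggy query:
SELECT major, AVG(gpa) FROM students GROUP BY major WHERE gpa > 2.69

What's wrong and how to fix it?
Bug: WHERE cannot follow GROUP BY

Fix: Move the WHERE clause before GROUP BY

Corrected query:
SELECT major, AVG(gpa) FROM students WHERE gpa > 2.69 GROUP BY major

Result:
major     | AVG(gpa)
----------+---------
Chemistry | 3.2     
Economics | 3.03    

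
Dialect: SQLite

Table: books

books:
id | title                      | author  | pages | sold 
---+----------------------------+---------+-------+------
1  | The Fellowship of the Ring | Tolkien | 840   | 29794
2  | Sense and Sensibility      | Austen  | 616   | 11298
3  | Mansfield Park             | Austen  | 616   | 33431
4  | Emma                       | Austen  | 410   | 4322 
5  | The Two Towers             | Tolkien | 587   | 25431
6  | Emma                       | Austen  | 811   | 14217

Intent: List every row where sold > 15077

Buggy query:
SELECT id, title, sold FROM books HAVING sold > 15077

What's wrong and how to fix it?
Bug: This is a non-aggregate query (no GROUP BY, no aggregates), so in SQLite the HAVING clause is invalid here; a row-level condition belongs in WHERE

Fix: Use WHERE for row-level filtering

Corrected query:
SELECT id, title, sold FROM books WHERE sold > 15077

Result:
id | title                      | sold 
---+----------------------------+------
1  | The Fellowship of the Ring | 29794
3  | Mansfield Park             | 33431
5  | The Two Towers             | 25431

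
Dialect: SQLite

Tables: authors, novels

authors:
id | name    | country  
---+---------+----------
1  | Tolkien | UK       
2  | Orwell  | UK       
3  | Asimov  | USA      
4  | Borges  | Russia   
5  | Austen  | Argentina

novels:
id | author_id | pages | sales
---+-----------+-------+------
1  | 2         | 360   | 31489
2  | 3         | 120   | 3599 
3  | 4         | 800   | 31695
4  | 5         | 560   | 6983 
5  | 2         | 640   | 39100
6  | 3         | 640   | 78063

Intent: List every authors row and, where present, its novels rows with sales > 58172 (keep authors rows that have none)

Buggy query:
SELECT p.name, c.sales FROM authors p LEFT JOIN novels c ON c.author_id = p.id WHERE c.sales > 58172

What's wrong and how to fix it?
Bug: Filtering c.sales in WHERE discards the NULL rows produced by LEFT JOIN, turning it into an inner join

Fix: Put 'c.sales > 58172' in the JOIN's ON clause instead of WHERE

Corrected query:
SELECT p.name, c.sales FROM authors p LEFT JOIN novels c ON c.author_id = p.id AND c.sales > 58172

Result:
name    | sales
--------+------
Tolkien | NULL 
Orwell  | NULL 
Asimov  | 78063
Borges  | NULL 
Austen  | NULL 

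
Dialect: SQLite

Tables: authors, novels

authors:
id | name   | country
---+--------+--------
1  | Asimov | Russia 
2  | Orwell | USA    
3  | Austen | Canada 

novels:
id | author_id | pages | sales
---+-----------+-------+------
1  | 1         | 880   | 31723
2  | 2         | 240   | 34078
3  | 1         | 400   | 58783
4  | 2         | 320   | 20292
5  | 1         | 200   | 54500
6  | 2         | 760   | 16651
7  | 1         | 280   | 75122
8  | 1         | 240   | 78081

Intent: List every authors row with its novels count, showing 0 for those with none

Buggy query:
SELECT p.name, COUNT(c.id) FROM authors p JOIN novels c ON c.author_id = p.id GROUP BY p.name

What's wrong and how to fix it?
Bug: INNER JOIN drops authors rows that have no matching novels rows

Fix: Switch to LEFT JOIN to retain unmatched parent rows

Corrected query:
SELECT p.name, COUNT(c.id) FROM authors p LEFT JOIN novels c ON c.author_id = p.id GROUP BY p.name

Result:
name   | COUNT(c.id)
-------+------------
Asimov | 5          
Austen | 0          
Orwell | 3          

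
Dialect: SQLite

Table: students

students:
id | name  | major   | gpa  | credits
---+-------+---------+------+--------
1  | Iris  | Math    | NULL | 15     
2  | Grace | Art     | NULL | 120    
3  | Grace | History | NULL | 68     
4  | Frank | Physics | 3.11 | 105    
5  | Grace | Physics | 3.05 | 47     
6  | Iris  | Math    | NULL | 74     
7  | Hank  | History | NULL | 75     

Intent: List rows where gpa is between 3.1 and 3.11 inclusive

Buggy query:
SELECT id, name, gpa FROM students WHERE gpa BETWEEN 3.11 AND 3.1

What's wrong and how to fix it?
Bug: BETWEEN expects the lower bound first; with 3.11 AND 3.1 the range is empty

Fix: Swap the bounds so the smaller value comes first

Corrected query:
SELECT id, name, gpa FROM students WHERE gpa BETWEEN 3.1 AND 3.11

Result:
id | name  | gpa 
---+-------+-----
4  | Frank | 3.11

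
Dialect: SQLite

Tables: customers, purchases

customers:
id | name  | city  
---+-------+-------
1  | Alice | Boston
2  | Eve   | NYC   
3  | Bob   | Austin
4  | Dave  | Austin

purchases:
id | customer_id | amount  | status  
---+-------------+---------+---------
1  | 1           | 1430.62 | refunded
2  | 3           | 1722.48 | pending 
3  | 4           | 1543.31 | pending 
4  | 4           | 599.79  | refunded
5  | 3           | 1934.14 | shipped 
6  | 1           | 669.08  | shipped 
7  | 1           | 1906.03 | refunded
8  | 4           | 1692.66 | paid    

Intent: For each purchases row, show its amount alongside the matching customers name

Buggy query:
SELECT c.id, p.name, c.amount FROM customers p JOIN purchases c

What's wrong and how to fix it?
Bug: JOIN with no ON clause produces a cartesian product; every purchases row pairs with every customers row

Fix: Specify the join condition linking the foreign key to the parent id

Corrected query:
SELECT c.id, p.name, c.amount FROM customers p JOIN purchases c ON c.customer_id = p.id

Result:
id | name  | amount 
---+-------+--------
1  | Alice | 1430.62
2  | Bob   | 1722.48
3  | Dave  | 1543.31
4  | Dave  | 599.79 
5  | Bob   | 1934.14
6  | Alice | 669.08 
7  | Alice | 1906.03
8  | Dave  | 1692.66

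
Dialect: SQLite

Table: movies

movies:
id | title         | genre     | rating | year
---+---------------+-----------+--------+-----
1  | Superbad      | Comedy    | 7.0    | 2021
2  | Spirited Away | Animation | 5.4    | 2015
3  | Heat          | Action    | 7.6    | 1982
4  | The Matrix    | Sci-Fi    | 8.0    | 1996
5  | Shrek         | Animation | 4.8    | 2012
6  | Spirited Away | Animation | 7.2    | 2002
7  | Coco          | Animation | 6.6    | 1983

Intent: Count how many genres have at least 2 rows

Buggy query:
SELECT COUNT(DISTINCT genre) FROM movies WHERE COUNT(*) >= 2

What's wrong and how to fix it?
Bug: WHERE filters individual rows, not groups, so a group-level COUNT is invalid there

Fix: Use a subquery that GROUPs and filters with HAVING, then count its rows

Corrected query:
SELECT COUNT(*) FROM (SELECT genre FROM movies GROUP BY genre HAVING COUNT(*) >= 2)

Result:
COUNT(*)
--------
1       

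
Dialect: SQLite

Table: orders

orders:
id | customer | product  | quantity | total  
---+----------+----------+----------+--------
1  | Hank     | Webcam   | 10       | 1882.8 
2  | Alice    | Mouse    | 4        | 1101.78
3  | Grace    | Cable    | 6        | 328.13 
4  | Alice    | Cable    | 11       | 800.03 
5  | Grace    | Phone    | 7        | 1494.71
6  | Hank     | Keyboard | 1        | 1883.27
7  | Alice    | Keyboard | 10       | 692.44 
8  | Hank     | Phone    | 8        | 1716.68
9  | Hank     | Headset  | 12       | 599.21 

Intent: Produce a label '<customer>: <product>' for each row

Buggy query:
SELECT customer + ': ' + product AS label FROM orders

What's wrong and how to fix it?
Bug: SQLite uses || for string concatenation; + coerces text to numbers (yielding 0)

Fix: Replace + with || to concatenate text

Corrected query:
SELECT customer || ': ' || product AS label FROM orders

Result:
label          
---------------
Hank: Webcam   
Alice: Mouse   
Grace: Cable   
Alice: Cable   
Grace: Phone   
Hank: Keyboard 
Alice: Keyboard
Hank: Phone    
Hank: Headset  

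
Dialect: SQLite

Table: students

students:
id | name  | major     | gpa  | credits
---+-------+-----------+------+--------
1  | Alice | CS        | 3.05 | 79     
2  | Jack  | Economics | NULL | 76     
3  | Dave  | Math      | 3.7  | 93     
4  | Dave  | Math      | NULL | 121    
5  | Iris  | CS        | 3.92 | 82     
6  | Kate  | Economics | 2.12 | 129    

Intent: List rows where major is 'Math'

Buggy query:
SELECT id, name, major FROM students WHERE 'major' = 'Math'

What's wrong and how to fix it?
Bug: 'major' in single quotes is a string literal, not the column; the comparison is literal-vs-literal and never true

Fix: Remove the quotes around the column name (or use double quotes for an identifier)

Corrected query:
SELECT id, name, major FROM students WHERE major = 'Math'

Result:
id | name | major
---+------+------
3  | Dave | Math 
4  | Dave | Math 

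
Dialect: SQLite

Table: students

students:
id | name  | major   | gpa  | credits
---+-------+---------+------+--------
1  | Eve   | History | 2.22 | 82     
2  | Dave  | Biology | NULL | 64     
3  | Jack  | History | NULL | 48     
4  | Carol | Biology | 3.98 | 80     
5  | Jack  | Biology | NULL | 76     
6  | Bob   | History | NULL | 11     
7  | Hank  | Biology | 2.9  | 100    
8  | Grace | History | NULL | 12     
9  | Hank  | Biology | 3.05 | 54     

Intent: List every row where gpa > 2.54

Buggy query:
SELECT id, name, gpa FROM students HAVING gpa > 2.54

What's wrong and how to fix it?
Bug: This is a non-aggregate query (no GROUP BY, no aggregates), so in SQLite the HAVING clause is invalid here; a row-level condition belongs in WHERE

Fix: Use WHERE for row-level filtering

Corrected query:
SELECT id, name, gpa FROM students WHERE gpa > 2.54

Result:
id | name  | gpa 
---+-------+-----
4  | Carol | 3.98
7  | Hank  | 2.9 
9  | Hank  | 3.05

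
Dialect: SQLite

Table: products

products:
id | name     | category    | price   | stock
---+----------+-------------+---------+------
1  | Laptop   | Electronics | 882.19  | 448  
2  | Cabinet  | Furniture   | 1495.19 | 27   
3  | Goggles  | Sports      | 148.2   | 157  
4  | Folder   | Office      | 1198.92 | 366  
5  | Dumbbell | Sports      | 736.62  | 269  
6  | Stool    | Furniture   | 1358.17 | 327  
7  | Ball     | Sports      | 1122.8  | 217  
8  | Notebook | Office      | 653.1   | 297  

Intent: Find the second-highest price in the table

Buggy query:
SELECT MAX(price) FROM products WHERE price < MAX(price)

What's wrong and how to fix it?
Bug: MAX(price) on the right of the comparison is an aggregate-in-WHERE error

Fix: Compute the overall MAX in a subquery, then take MAX of rows below it

Corrected query:
SELECT MAX(price) FROM products WHERE price < (SELECT MAX(price) FROM products)

Result:
MAX(price)
----------
1358.17   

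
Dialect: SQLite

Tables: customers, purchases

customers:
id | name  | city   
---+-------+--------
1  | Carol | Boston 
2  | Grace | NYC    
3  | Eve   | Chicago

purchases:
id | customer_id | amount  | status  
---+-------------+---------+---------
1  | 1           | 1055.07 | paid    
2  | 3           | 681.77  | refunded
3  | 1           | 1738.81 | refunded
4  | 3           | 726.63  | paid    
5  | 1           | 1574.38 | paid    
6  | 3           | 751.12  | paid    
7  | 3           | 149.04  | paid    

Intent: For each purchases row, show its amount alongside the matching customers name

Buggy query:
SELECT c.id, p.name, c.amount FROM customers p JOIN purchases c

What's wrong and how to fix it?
Bug: JOIN with no ON clause produces a cartesian product; every purchases row pairs with every customers row

Fix: Specify the join condition linking the foreign key to the parent id

Corrected query:
SELECT c.id, p.name, c.amount FROM customers p JOIN purchases c ON c.customer_id = p.id

Result:
id | name  | amount 
---+-------+--------
1  | Carol | 1055.07
2  | Eve   | 681.77 
3  | Carol | 1738.81
4  | Eve   | 726.63 
5  | Carol | 1574.38
6  | Eve   | 751.12 
7  | Eve   | 149.04 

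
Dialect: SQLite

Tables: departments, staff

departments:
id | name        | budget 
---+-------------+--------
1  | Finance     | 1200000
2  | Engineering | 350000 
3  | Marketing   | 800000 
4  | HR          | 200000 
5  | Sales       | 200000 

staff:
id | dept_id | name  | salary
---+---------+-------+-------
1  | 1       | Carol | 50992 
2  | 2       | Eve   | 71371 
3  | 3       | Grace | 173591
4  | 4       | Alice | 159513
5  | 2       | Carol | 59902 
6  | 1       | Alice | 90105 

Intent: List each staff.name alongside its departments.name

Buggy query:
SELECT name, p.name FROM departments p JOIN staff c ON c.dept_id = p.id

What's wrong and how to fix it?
Bug: Both tables have a 'name' column; the unqualified reference is ambiguous

Fix: Qualify the column with its table alias (c.name)

Corrected query:
SELECT c.name, p.name FROM departments p JOIN staff c ON c.dept_id = p.id

Result:
name  | name       
------+------------
Carol | Finance    
Eve   | Engineering
Grace | Marketing  
Alice | HR         
Carol | Engineering
Alice | Finance    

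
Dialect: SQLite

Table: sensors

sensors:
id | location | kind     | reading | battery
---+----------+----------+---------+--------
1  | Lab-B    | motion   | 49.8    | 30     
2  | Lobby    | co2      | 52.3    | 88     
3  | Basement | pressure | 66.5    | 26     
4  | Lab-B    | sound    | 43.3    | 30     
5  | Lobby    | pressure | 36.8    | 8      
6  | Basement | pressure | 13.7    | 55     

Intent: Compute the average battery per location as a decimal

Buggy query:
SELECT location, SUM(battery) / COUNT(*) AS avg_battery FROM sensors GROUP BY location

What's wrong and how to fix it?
Bug: Both operands are integers, so '/' performs integer division and truncates

Fix: Cast one side to REAL so the division keeps the fractional part

Corrected query:
SELECT location, SUM(battery) * 1.0 / COUNT(*) AS avg_battery FROM sensors GROUP BY location

Result:
location | avg_battery
---------+------------
Basement | 40.5       
Lab-B    | 30         
Lobby    | 48         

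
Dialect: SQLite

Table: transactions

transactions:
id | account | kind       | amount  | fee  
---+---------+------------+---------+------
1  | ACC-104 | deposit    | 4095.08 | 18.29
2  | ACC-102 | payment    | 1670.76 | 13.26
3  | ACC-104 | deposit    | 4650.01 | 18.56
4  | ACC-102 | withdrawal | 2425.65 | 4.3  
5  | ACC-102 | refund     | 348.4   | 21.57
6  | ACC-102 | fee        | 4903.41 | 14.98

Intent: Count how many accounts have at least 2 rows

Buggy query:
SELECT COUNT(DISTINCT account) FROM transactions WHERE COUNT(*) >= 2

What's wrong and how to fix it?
Bug: WHERE filters individual rows, not groups, so a group-level COUNT is invalid there

Fix: Group first with HAVING COUNT(*) >= 2, then COUNT the resulting groups

Corrected query:
SELECT COUNT(*) FROM (SELECT account FROM transactions GROUP BY account HAVING COUNT(*) >= 2)

Result:
COUNT(*)
--------
2       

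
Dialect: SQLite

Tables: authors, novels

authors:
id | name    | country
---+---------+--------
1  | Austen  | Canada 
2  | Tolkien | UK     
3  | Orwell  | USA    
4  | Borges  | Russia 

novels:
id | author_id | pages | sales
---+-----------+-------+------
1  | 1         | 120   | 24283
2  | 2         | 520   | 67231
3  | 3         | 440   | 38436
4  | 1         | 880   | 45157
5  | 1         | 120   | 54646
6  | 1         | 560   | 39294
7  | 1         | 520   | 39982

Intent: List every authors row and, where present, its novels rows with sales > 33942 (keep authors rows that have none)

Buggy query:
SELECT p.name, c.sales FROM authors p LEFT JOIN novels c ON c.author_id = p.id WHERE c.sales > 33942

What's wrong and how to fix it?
Bug: A WHERE condition on the right-hand table after LEFT JOIN drops unmatched parents

Fix: Put 'c.sales > 33942' in the JOIN's ON clause instead of WHERE

Corrected query:
SELECT p.name, c.sales FROM authors p LEFT JOIN novels c ON c.author_id = p.id AND c.sales > 33942

Result:
name    | sales
--------+------
Austen  | 39294
Austen  | 39982
Austen  | 45157
Austen  | 54646
Tolkien | 67231
Orwell  | 38436
Borges  | NULL 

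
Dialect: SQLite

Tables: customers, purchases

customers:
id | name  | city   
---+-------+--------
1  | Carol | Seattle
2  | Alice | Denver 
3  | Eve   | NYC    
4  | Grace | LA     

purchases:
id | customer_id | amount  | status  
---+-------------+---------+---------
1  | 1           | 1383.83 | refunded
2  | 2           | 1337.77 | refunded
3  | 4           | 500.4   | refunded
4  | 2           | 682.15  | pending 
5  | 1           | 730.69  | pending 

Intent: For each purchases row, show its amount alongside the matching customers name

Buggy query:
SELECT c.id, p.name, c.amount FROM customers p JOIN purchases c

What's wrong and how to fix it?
Bug: JOIN with no ON clause produces a cartesian product; every purchases row pairs with every customers row

Fix: Specify the join condition linking the foreign key to the parent id

Corrected query:
SELECT c.id, p.name, c.amount FROM customers p JOIN purchases c ON c.customer_id = p.id

Result:
id | name  | amount 
---+-------+--------
1  | Carol | 1383.83
2  | Alice | 1337.77
3  | Grace | 500.4  
4  | Alice | 682.15 
5  | Carol | 730.69 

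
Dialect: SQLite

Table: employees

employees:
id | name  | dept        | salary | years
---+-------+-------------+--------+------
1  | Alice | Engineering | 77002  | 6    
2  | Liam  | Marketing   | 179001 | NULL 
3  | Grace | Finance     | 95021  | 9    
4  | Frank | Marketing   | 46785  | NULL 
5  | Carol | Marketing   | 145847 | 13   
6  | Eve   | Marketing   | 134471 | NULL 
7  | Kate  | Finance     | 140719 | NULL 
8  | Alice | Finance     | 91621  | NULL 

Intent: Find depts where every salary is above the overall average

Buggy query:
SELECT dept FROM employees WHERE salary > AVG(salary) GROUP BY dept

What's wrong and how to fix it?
Bug: WHERE evaluates per row before aggregation, so AVG() is unavailable

Fix: Use a subquery for AVG and a HAVING MIN(...) filter so the condition holds for every row in the group

Corrected query:
SELECT dept FROM employees GROUP BY dept HAVING MIN(salary) > (SELECT AVG(salary) FROM employees)

Result:
(no rows)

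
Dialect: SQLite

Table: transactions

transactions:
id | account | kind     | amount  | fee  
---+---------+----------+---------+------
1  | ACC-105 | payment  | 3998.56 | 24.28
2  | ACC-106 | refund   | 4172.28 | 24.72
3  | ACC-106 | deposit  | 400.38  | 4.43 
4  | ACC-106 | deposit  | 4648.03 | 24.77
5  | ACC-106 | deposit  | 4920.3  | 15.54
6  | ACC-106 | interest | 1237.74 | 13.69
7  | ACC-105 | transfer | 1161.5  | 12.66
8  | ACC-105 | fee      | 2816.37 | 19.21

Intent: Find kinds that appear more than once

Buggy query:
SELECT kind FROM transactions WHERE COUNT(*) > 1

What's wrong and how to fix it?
Bug: COUNT(*) is an aggregate and cannot be used in WHERE

Fix: GROUP BY kind, then filter groups with HAVING COUNT(*) > 1

Corrected query:
SELECT kind FROM transactions GROUP BY kind HAVING COUNT(*) > 1

Result:
kind   
-------
deposit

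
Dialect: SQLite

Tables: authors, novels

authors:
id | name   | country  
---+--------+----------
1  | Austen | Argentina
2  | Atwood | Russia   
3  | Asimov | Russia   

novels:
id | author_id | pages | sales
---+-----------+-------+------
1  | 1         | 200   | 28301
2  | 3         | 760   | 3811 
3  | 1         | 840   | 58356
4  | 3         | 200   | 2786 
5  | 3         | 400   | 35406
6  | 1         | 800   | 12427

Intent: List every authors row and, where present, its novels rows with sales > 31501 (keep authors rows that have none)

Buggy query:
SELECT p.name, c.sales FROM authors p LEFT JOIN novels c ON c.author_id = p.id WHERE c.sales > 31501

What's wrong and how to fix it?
Bug: Filtering c.sales in WHERE discards the NULL rows produced by LEFT JOIN, turning it into an inner join

Fix: Put 'c.sales > 31501' in the JOIN's ON clause instead of WHERE

Corrected query:
SELECT p.name, c.sales FROM authors p LEFT JOIN novels c ON c.author_id = p.id AND c.sales > 31501

Result:
name   | sales
-------+------
Austen | 58356
Atwood | NULL 
Asimov | 35406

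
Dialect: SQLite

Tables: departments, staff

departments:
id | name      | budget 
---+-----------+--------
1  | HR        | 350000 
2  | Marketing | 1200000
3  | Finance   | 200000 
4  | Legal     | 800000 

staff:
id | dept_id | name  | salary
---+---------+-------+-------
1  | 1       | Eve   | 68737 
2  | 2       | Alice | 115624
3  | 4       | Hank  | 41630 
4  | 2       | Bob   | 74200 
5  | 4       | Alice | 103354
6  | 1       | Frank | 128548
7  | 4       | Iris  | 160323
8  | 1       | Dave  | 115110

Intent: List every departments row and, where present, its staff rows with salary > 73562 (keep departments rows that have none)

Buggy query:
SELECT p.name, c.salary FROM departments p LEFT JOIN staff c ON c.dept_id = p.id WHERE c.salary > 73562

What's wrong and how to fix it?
Bug: Filtering c.salary in WHERE discards the NULL rows produced by LEFT JOIN, turning it into an inner join

Fix: Move the right-table condition into the ON clause so unmatched parents are kept

Corrected query:
SELECT p.name, c.salary FROM departments p LEFT JOIN staff c ON c.dept_id = p.id AND c.salary > 73562

Result:
name      | salary
----------+-------
HR        | 115110
HR        | 128548
Marketing | 74200 
Marketing | 115624
Finance   | NULL  
Legal     | 103354
Legal     | 160323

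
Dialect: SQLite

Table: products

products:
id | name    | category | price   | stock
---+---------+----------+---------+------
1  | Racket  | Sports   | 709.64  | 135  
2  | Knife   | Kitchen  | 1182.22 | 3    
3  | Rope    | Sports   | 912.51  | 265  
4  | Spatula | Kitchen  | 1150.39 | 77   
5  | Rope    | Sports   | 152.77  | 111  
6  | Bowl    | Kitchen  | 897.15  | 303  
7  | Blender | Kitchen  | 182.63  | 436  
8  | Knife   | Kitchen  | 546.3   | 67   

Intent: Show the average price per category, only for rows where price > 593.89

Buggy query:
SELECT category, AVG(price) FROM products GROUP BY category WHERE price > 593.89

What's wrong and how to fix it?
Bug: WHERE cannot follow GROUP BY

Fix: Place WHERE between FROM and GROUP BY

Corrected query:
SELECT category, AVG(price) FROM products WHERE price > 593.89 GROUP BY category

Result:
category | AVG(price) 
---------+------------
Kitchen  | 1076.586667
Sports   | 811.075    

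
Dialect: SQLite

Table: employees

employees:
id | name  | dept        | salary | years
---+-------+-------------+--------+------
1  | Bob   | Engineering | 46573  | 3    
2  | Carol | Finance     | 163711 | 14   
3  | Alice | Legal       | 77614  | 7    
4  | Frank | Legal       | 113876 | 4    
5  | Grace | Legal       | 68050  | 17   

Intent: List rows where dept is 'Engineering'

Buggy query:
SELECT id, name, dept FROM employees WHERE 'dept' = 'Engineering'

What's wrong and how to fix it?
Bug: 'dept' in single quotes is a string literal, not the column; the comparison is literal-vs-literal and never true

Fix: Reference the column as dept without single quotes

Corrected query:
SELECT id, name, dept FROM employees WHERE dept = 'Engineering'

Result:
id | name | dept       
---+------+------------
1  | Bob  | Engineering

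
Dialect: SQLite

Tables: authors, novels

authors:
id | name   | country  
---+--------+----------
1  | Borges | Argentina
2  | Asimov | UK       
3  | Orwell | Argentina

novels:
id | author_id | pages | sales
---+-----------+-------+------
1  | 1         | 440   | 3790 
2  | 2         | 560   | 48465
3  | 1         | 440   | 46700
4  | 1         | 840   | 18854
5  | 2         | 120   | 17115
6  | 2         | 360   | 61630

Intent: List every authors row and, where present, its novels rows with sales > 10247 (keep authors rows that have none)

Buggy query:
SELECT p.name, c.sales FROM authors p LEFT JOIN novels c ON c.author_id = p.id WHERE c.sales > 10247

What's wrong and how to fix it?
Bug: A WHERE condition on the right-hand table after LEFT JOIN drops unmatched parents

Fix: Put 'c.sales > 10247' in the JOIN's ON clause instead of WHERE

Corrected query:
SELECT p.name, c.sales FROM authors p LEFT JOIN novels c ON c.author_id = p.id AND c.sales > 10247

Result:
name   | sales
-------+------
Borges | 18854
Borges | 46700
Asimov | 17115
Asimov | 48465
Asimov | 61630
Orwell | NULL 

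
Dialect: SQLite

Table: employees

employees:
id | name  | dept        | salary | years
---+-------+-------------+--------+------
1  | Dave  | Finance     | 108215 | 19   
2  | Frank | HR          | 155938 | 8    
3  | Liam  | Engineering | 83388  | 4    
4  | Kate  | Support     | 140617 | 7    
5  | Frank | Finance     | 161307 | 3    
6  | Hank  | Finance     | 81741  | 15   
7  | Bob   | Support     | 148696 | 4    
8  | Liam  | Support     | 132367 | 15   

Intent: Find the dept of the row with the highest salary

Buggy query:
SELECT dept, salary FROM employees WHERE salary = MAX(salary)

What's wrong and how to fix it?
Bug: MAX(salary) is an aggregate and cannot be used directly in WHERE

Fix: Use a subquery: WHERE salary = (SELECT MAX(salary) FROM employees)

Corrected query:
SELECT dept, salary FROM employees WHERE salary = (SELECT MAX(salary) FROM employees)

Result:
dept    | salary
--------+-------
Finance | 161307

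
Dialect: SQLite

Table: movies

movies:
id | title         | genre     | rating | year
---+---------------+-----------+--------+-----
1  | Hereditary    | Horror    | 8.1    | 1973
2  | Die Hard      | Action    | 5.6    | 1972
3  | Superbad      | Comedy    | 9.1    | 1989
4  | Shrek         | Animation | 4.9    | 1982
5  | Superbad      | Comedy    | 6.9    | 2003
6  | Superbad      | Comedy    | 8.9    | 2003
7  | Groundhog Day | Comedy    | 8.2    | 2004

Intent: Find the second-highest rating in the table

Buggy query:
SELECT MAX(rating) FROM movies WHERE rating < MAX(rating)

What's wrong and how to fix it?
Bug: MAX(rating) on the right of the comparison is an aggregate-in-WHERE error

Fix: Compute the overall MAX in a subquery, then take MAX of rows below it

Corrected query:
SELECT MAX(rating) FROM movies WHERE rating < (SELECT MAX(rating) FROM movies)

Result:
MAX(rating)
-----------
8.9        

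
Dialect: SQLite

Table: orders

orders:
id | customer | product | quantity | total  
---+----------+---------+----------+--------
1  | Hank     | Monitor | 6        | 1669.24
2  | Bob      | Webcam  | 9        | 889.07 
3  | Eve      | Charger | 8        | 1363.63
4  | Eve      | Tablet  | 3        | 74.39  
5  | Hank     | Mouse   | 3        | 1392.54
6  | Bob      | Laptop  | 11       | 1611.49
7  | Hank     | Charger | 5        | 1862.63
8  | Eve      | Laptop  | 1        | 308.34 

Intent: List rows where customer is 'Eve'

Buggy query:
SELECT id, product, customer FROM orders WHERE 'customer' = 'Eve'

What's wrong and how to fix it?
Bug: Single quotes denote string literals in SQL; the column name is being compared as a constant string

Fix: Reference the column as customer without single quotes

Corrected query:
SELECT id, product, customer FROM orders WHERE customer = 'Eve'

Result:
id | product | customer
---+---------+---------
3  | Charger | Eve     
4  | Tablet  | Eve     
8  | Laptop  | Eve     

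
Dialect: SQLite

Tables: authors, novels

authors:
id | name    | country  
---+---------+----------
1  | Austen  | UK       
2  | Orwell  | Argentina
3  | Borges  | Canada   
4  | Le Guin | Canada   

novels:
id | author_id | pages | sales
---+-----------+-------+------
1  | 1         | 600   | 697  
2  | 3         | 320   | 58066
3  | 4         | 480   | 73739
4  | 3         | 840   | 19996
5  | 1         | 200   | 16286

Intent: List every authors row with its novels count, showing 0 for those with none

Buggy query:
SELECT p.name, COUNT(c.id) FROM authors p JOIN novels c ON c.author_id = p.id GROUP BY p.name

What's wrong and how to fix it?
Bug: INNER JOIN drops authors rows that have no matching novels rows

Fix: Use LEFT JOIN so parents without children still appear (COUNT(c.id) gives 0)

Corrected query:
SELECT p.name, COUNT(c.id) FROM authors p LEFT JOIN novels c ON c.author_id = p.id GROUP BY p.name

Result:
name    | COUNT(c.id)
--------+------------
Austen  | 2          
Borges  | 2          
Le Guin | 1          
Orwell  | 0          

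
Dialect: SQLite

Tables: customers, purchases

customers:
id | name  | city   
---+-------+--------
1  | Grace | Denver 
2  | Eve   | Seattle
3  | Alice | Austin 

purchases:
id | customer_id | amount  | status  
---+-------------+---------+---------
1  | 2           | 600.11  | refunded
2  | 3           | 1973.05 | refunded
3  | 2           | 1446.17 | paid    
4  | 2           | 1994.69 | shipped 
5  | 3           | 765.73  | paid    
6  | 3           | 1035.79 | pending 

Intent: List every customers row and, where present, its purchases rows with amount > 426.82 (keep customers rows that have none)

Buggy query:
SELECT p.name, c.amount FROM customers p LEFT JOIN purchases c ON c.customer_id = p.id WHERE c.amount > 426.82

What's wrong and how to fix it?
Bug: Filtering c.amount in WHERE discards the NULL rows produced by LEFT JOIN, turning it into an inner join

Fix: Put 'c.amount > 426.82' in the JOIN's ON clause instead of WHERE

Corrected query:
SELECT p.name, c.amount FROM customers p LEFT JOIN purchases c ON c.customer_id = p.id AND c.amount > 426.82

Result:
name  | amount 
------+--------
Grace | NULL   
Eve   | 600.11 
Eve   | 1446.17
Eve   | 1994.69
Alice | 765.73 
Alice | 1035.79
Alice | 1973.05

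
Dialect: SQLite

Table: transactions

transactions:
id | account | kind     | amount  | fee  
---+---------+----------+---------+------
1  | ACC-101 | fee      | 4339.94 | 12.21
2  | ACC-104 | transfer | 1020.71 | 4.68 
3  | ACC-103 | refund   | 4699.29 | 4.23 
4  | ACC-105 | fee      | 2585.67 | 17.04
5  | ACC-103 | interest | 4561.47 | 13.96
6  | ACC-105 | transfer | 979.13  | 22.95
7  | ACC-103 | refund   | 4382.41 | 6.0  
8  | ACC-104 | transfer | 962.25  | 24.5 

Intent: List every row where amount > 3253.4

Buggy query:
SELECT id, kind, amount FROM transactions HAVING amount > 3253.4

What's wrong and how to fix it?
Bug: This is a non-aggregate query (no GROUP BY, no aggregates), so in SQLite the HAVING clause is invalid here; a row-level condition belongs in WHERE

Fix: Use WHERE for row-level filtering

Corrected query:
SELECT id, kind, amount FROM transactions WHERE amount > 3253.4

Result:
id | kind     | amount 
---+----------+--------
1  | fee      | 4339.94
3  | refund   | 4699.29
5  | interest | 4561.47
7  | refund   | 4382.41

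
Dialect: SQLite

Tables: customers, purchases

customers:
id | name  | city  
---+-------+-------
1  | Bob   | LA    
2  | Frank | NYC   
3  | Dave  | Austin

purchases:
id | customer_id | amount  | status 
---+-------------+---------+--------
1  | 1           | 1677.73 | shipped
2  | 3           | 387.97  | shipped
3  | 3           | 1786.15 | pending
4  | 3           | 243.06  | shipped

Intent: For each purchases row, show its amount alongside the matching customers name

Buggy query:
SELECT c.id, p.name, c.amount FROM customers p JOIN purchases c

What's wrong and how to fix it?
Bug: JOIN with no ON clause produces a cartesian product; every purchases row pairs with every customers row

Fix: Specify the join condition linking the foreign key to the parent id

Corrected query:
SELECT c.id, p.name, c.amount FROM customers p JOIN purchases c ON c.customer_id = p.id

Result:
id | name | amount 
---+------+--------
1  | Bob  | 1677.73
2  | Dave | 387.97 
3  | Dave | 1786.15
4  | Dave | 243.06 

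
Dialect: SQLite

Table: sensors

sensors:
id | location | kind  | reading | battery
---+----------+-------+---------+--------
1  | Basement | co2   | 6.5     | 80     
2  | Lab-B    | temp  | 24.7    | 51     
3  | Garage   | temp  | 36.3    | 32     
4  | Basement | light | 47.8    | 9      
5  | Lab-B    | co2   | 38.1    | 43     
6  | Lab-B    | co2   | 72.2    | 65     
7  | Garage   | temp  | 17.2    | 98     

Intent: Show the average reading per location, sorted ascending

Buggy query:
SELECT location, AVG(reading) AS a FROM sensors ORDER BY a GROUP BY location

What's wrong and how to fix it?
Bug: GROUP BY must precede ORDER BY

Fix: Move ORDER BY to the end, after GROUP BY

Corrected query:
SELECT location, AVG(reading) AS a FROM sensors GROUP BY location ORDER BY a

Result:
location | a    
---------+------
Garage   | 26.75
Basement | 27.15
Lab-B    | 45   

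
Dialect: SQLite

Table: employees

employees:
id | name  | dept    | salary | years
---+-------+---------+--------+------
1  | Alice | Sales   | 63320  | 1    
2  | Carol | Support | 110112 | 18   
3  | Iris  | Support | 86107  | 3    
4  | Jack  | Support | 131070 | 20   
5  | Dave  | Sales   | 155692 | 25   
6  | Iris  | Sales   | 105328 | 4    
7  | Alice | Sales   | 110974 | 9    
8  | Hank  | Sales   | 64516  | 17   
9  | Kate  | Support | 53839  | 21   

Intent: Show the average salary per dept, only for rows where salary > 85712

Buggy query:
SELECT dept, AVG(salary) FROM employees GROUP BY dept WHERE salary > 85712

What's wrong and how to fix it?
Bug: WHERE cannot follow GROUP BY

Fix: Place WHERE between FROM and GROUP BY

Corrected query:
SELECT dept, AVG(salary) FROM employees WHERE salary > 85712 GROUP BY dept

Result:
dept    | AVG(salary)  
--------+--------------
Sales   | 123998       
Support | 109096.333333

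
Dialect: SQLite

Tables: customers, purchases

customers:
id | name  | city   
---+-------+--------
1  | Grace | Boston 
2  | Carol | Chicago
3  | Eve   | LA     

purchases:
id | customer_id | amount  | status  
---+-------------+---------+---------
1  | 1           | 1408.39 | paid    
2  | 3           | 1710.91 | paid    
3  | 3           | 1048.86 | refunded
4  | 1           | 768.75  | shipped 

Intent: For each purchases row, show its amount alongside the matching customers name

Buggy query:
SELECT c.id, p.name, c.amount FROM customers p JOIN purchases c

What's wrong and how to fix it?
Bug: Missing join condition: each purchases row is matched to all customers rows instead of just its own

Fix: Add ON c.customer_id = p.id to the JOIN

Corrected query:
SELECT c.id, p.name, c.amount FROM customers p JOIN purchases c ON c.customer_id = p.id

Result:
id | name  | amount 
---+-------+--------
1  | Grace | 1408.39
2  | Eve   | 1710.91
3  | Eve   | 1048.86
4  | Grace | 768.75 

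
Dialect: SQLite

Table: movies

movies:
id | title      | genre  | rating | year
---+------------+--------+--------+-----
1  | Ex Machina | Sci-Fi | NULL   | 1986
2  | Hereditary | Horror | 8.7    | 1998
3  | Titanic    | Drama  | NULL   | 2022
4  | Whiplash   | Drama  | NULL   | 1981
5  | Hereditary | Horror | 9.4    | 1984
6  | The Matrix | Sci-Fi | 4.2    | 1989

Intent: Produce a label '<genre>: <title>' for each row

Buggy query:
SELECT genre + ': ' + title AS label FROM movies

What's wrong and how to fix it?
Bug: SQLite uses || for string concatenation; + coerces text to numbers (yielding 0)

Fix: Replace + with || to concatenate text

Corrected query:
SELECT genre || ': ' || title AS label FROM movies

Result:
label             
------------------
Sci-Fi: Ex Machina
Horror: Hereditary
Drama: Titanic    
Drama: Whiplash   
Horror: Hereditary
Sci-Fi: The Matrix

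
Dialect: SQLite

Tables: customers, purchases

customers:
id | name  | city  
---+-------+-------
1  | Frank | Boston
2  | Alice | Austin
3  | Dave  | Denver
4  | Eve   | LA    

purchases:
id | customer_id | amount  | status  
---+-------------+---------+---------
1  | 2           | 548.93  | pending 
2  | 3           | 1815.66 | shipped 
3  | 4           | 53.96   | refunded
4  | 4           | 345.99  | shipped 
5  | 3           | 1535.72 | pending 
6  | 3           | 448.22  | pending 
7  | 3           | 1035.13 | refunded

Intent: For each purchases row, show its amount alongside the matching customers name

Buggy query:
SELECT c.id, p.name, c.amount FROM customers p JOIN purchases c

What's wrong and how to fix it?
Bug: Missing join condition: each purchases row is matched to all customers rows instead of just its own

Fix: Add ON c.customer_id = p.id to the JOIN

Corrected query:
SELECT c.id, p.name, c.amount FROM customers p JOIN purchases c ON c.customer_id = p.id

Result:
id | name  | amount 
---+-------+--------
1  | Alice | 548.93 
2  | Dave  | 1815.66
3  | Eve   | 53.96  
4  | Eve   | 345.99 
5  | Dave  | 1535.72
6  | Dave  | 448.22 
7  | Dave  | 1035.13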